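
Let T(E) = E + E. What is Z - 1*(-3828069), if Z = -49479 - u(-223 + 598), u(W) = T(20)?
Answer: 3778550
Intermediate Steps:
T(E) = 2*E
u(W) = 40 (u(W) = 2*20 = 40)
Z = -49519 (Z = -49479 - 1*40 = -49479 - 40 = -49519)
Z - 1*(-3828069) = -49519 - 1*(-3828069) = -49519 + 3828069 = 3778550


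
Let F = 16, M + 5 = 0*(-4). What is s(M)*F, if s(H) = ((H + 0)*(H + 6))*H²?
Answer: -2000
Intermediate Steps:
M = -5 (M = -5 + 0*(-4) = -5 + 0 = -5)
s(H) = H³*(6 + H) (s(H) = (H*(6 + H))*H² = H³*(6 + H))
s(M)*F = ((-5)³*(6 - 5))*16 = -125*1*16 = -125*16 = -2000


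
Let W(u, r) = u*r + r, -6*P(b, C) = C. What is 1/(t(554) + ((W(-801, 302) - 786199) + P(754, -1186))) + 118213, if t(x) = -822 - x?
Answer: 364915492513/3086932 ≈ 1.1821e+5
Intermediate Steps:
P(b, C) = -C/6
W(u, r) = r + r*u (W(u, r) = r*u + r = r + r*u)
1/(t(554) + ((W(-801, 302) - 786199) + P(754, -1186))) + 118213 = 1/((-822 - 1*554) + ((302*(1 - 801) - 786199) - ⅙*(-1186))) + 118213 = 1/((-822 - 554) + ((302*(-800) - 786199) + 593/3)) + 118213 = 1/(-1376 + ((-241600 - 786199) + 593/3)) + 118213 = 1/(-1376 + (-1027799 + 593/3)) + 118213 = 1/(-1376 - 3082804/3) + 118213 = 1/(-3086932/3) + 118213 = -3/3086932 + 118213 = 364915492513/3086932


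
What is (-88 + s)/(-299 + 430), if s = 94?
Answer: 6/131 ≈ 0.045802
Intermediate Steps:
(-88 + s)/(-299 + 430) = (-88 + 94)/(-299 + 430) = 6/131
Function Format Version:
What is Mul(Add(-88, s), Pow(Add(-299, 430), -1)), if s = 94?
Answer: Rational(6, 131) ≈ 0.045802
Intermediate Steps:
Mul(Add(-88, s), Pow(Add(-299, 430), -1)) = Mul(Add(-88, 94), Pow(Add(-299, 430), -1)) = Mul(6, Pow(131, -1)) = Mul(6, Rational(1, 131)) = Rational(6, 131)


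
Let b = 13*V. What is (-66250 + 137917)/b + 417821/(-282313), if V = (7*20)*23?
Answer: 2742538711/11817622180 ≈ 0.23207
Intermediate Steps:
V = 3220 (V = 140*23 = 3220)
b = 41860 (b = 13*3220 = 41860)
(-66250 + 137917)/b + 417821/(-282313) = (-66250 + 137917)/41860 + 417821/(-282313) = 71667*(1/41860) + 417821*(-1/282313) = 71667/41860 - 417821/282313 = 2742538711/11817622180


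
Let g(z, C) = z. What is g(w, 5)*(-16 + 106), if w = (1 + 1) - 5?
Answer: -270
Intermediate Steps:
w = -3 (w = 2 - 5 = -3)
g(w, 5)*(-16 + 106) = -3*(-16 + 106) = -3*90 = -270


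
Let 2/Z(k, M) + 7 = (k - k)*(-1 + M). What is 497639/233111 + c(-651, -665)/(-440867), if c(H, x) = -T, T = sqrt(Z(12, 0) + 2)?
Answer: 497639/233111 + 2*sqrt(21)/3086069 ≈ 2.1348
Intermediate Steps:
Z(k, M) = -2/7 (Z(k, M) = 2/(-7 + (k - k)*(-1 + M)) = 2/(-7 + 0*(-1 + M)) = 2/(-7 + 0) = 2/(-7) = 2*(-1/7) = -2/7)
T = 2*sqrt(21)/7 (T = sqrt(-2/7 + 2) = sqrt(12/7) = 2*sqrt(21)/7 ≈ 1.3093)
c(H, x) = -2*sqrt(21)/7
497639/233111 + c(-651, -665)/(-440867) = 497639/233111 - 2*sqrt(21)/7/(-440867) = 497639*(1/233111) - 2*sqrt(21)/7*(-1/440867) = 497639/233111 + 2*sqrt(21)/3086069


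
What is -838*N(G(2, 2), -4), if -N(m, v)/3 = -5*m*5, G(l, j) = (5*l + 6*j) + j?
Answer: -1508400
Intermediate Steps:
G(l, j) = 5*l + 7*j
N(m, v) = 75*m (N(m, v) = -3*(-5*m)*5 = -(-75)*m = 75*m)
-838*N(G(2, 2), -4) = -62850*(5*2 + 7*2) = -62850*(10 + 14) = -62850*24 = -838*1800 = -1508400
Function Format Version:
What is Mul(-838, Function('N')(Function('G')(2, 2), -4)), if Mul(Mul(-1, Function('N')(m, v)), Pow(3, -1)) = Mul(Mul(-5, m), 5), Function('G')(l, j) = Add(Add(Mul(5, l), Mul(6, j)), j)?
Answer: -1508400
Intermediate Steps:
Function('G')(l, j) = Add(Mul(5, l), Mul(7, j))
Function('N')(m, v) = Mul(75, m) (Function('N')(m, v) = Mul(-3, Mul(Mul(-5, m), 5)) = Mul(-3, Mul(-25, m)) = Mul(75, m))
Mul(-838, Function('N')(Function('G')(2, 2), -4)) = Mul(-838, Mul(75, Add(Mul(5, 2), Mul(7, 2)))) = Mul(-838, Mul(75, Add(10, 14))) = Mul(-838, Mul(75, 24)) = Mul(-838, 1800) = -1508400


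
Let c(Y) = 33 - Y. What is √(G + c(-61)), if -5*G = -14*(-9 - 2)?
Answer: 2*√395/5 ≈ 7.9498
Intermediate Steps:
G = -154/5 (G = -(-14)*(-9 - 2)/5 = -(-14)*(-11)/5 = -⅕*154 = -154/5 ≈ -30.800)
√(G + c(-61)) = √(-154/5 + (33 - 1*(-61))) = √(-154/5 + (33 + 61)) = √(-154/5 + 94) = √(316/5) = 2*√395/5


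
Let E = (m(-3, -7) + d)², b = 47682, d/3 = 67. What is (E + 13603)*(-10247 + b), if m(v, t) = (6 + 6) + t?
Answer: 2097819965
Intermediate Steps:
m(v, t) = 12 + t
d = 201 (d = 3*67 = 201)
E = 42436 (E = ((12 - 7) + 201)² = (5 + 201)² = 206² = 42436)
(E + 13603)*(-10247 + b) = (42436 + 13603)*(-10247 + 47682) = 56039*37435 = 2097819965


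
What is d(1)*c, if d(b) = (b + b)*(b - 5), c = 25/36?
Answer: -50/9 ≈ -5.5556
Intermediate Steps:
c = 25/36 (c = 25*(1/36) = 25/36 ≈ 0.69444)
d(b) = 2*b*(-5 + b) (d(b) = (2*b)*(-5 + b) = 2*b*(-5 + b))
d(1)*c = (2*1*(-5 + 1))*(25/36) = (2*1*(-4))*(25/36) = -8*25/36 = -50/9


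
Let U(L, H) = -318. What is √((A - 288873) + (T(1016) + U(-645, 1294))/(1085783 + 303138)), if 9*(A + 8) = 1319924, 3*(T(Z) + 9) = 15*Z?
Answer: 2*I*√617314890680581897/4166763 ≈ 377.12*I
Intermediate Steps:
T(Z) = -9 + 5*Z (T(Z) = -9 + (15*Z)/3 = -9 + 5*Z)
A = 1319852/9 (A = -8 + (⅑)*1319924 = -8 + 1319924/9 = 1319852/9 ≈ 1.4665e+5)
√((A - 288873) + (T(1016) + U(-645, 1294))/(1085783 + 303138)) = √((1319852/9 - 288873) + ((-9 + 5*1016) - 318)/(1085783 + 303138)) = √(-1280005/9 + ((-9 + 5080) - 318)/1388921) = √(-1280005/9 + (5071 - 318)*(1/1388921)) = √(-1280005/9 + 4753*(1/1388921)) = √(-1280005/9 + 4753/1388921) = √(-1777825781828/12500289) = 2*I*√617314890680581897/4166763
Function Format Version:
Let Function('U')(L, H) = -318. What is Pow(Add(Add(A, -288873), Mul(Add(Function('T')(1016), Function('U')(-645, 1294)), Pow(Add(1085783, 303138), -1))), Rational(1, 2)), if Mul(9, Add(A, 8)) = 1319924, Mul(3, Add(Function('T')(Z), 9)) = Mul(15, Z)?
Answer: Mul(Rational(2, 4166763), I, Pow(617314890680581897, Rational(1, 2))) ≈ Mul(377.12, I)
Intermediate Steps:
Function('T')(Z) = Add(-9, Mul(5, Z)) (Function('T')(Z) = Add(-9, Mul(Rational(1, 3), Mul(15, Z))) = Add(-9, Mul(5, Z)))
A = Rational(1319852, 9) (A = Add(-8, Mul(Rational(1, 9), 1319924)) = Add(-8, Rational(1319924, 9)) = Rational(1319852, 9) ≈ 1.4665e+5)
Pow(Add(Add(A, -288873), Mul(Add(Function('T')(1016), Function('U')(-645, 1294)), Pow(Add(1085783, 303138), -1))), Rational(1, 2)) = Pow(Add(Add(Rational(1319852, 9), -288873), Mul(Add(Add(-9, Mul(5, 1016)), -318), Pow(Add(1085783, 303138), -1))), Rational(1, 2)) = Pow(Add(Rational(-1280005, 9), Mul(Add(Add(-9, 5080), -318), Pow(1388921, -1))), Rational(1, 2)) = Pow(Add(Rational(-1280005, 9), Mul(Add(5071, -318), Rational(1, 1388921))), Rational(1, 2)) = Pow(Add(Rational(-1280005, 9), Mul(4753, Rational(1, 1388921))), Rational(1, 2)) = Pow(Add(Rational(-1280005, 9), Rational(4753, 1388921)), Rational(1, 2)) = Pow(Rational(-1777825781828, 12500289), Rational(1, 2)) = Mul(Rational(2, 4166763), I, Pow(617314890680581897, Rational(1, 2)))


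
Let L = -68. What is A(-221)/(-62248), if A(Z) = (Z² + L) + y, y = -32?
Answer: -48741/62248 ≈ -0.78301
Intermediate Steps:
A(Z) = -100 + Z² (A(Z) = (Z² - 68) - 32 = (-68 + Z²) - 32 = -100 + Z²)
A(-221)/(-62248) = (-100 + (-221)²)/(-62248) = (-100 + 48841)*(-1/62248) = 48741*(-1/62248) = -48741/62248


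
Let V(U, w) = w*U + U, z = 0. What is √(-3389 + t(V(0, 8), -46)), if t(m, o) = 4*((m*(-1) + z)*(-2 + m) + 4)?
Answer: I*√3373 ≈ 58.078*I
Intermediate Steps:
V(U, w) = U + U*w (V(U, w) = U*w + U = U + U*w)
t(m, o) = 16 - 4*m*(-2 + m) (t(m, o) = 4*((m*(-1) + 0)*(-2 + m) + 4) = 4*((-m + 0)*(-2 + m) + 4) = 4*((-m)*(-2 + m) + 4) = 4*(-m*(-2 + m) + 4) = 4*(4 - m*(-2 + m)) = 16 - 4*m*(-2 + m))
√(-3389 + t(V(0, 8), -46)) = √(-3389 + (16 - 4*(0*(1 + 8))² + 8*(0*(1 + 8)))) = √(-3389 + (16 - 4*(0*9)² + 8*(0*9))) = √(-3389 + (16 - 4*0² + 8*0)) = √(-3389 + (16 - 4*0 + 0)) = √(-3389 + (16 + 0 + 0)) = √(-3389 + 16) = √(-3373) = I*√3373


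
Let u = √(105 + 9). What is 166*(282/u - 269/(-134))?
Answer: 22327/67 + 7802*√114/19 ≈ 4717.6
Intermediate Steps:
u = √114 ≈ 10.677
166*(282/u - 269/(-134)) = 166*(282/(√114) - 269/(-134)) = 166*(282*(√114/114) - 269*(-1/134)) = 166*(47*√114/19 + 269/134) = 166*(269/134 + 47*√114/19) = 22327/67 + 7802*√114/19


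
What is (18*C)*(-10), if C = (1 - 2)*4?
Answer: 720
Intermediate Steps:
C = -4 (C = -1*4 = -4)
(18*C)*(-10) = (18*(-4))*(-10) = -72*(-10) = 720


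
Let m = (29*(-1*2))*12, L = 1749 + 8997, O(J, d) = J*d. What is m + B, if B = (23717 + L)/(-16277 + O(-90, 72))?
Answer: -15873335/22757 ≈ -697.51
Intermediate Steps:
L = 10746
m = -696 (m = (29*(-2))*12 = -58*12 = -696)
B = -34463/22757 (B = (23717 + 10746)/(-16277 - 90*72) = 34463/(-16277 - 6480) = 34463/(-22757) = 34463*(-1/22757) = -34463/22757 ≈ -1.5144)
m + B = -696 - 34463/22757 = -15873335/22757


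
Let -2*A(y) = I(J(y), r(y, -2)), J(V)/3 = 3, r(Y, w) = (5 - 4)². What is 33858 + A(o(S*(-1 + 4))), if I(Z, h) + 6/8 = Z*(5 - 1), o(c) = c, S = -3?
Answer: 270723/8 ≈ 33840.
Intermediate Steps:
r(Y, w) = 1 (r(Y, w) = 1² = 1)
J(V) = 9 (J(V) = 3*3 = 9)
I(Z, h) = -¾ + 4*Z (I(Z, h) = -¾ + Z*(5 - 1) = -¾ + Z*4 = -¾ + 4*Z)
A(y) = -141/8 (A(y) = -(-¾ + 4*9)/2 = -(-¾ + 36)/2 = -½*141/4 = -141/8)
33858 + A(o(S*(-1 + 4))) = 33858 - 141/8 = 270723/8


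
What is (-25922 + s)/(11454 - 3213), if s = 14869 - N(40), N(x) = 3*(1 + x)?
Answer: -11176/8241 ≈ -1.3561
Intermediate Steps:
N(x) = 3 + 3*x
s = 14746 (s = 14869 - (3 + 3*40) = 14869 - (3 + 120) = 14869 - 1*123 = 14869 - 123 = 14746)
(-25922 + s)/(11454 - 3213) = (-25922 + 14746)/(11454 - 3213) = -11176/8241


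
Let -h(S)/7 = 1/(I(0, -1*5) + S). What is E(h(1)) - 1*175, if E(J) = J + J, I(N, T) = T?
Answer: -343/2 ≈ -171.50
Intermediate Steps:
h(S) = -7/(-5 + S) (h(S) = -7/(-1*5 + S) = -7/(-5 + S))
E(J) = 2*J
E(h(1)) - 1*175 = 2*(-7/(-5 + 1)) - 1*175 = 2*(-7/(-4)) - 175 = 2*(-7*(-¼)) - 175 = 2*(7/4) - 175 = 7/2 - 175 = -343/2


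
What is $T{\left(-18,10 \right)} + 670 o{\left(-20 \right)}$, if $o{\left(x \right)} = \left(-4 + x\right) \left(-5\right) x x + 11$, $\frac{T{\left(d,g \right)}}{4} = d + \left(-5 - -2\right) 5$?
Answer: $32167238$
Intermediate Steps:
$T{\left(d,g \right)} = -60 + 4 d$ ($T{\left(d,g \right)} = 4 \left(d + \left(-5 - -2\right) 5\right) = 4 \left(d + \left(-5 + 2\right) 5\right) = 4 \left(d - 15\right) = 4 \left(-15 + d\right) = -60 + 4 d$)
$o{\left(x \right)} = 11 + x^{2} \left(20 - 5 x\right)$ ($o{\left(x \right)} = \left(20 - 5 x\right) x x + 11 = x \left(20 - 5 x\right) x + 11 = x^{2} \left(20 - 5 x\right) + 11 = 11 + x^{2} \left(20 - 5 x\right)$)
$T{\left(-18,10 \right)} + 670 o{\left(-20 \right)} = \left(-60 + 4 \left(-18\right)\right) + 670 \left(11 - 5 \left(-20\right)^{3} + 20 \left(-20\right)^{2}\right) = \left(-60 - 72\right) + 670 \left(11 - -40000 + 20 \cdot 400\right) = -132 + 670 \left(11 + 40000 + 8000\right) = -132 + 670 \cdot 48011 = -132 + 32167370 = 32167238$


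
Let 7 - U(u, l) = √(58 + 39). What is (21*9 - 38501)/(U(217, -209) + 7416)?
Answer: -35548747/6887604 - 4789*√97/6887604 ≈ -5.1681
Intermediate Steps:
U(u, l) = 7 - √97 (U(u, l) = 7 - √(58 + 39) = 7 - √97)
(21*9 - 38501)/(U(217, -209) + 7416) = (21*9 - 38501)/((7 - √97) + 7416) = (189 - 38501)/(7423 - √97) = -38312/(7423 - √97)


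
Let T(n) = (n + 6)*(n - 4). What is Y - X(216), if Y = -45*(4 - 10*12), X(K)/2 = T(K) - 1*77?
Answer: -88754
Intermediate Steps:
T(n) = (-4 + n)*(6 + n) (T(n) = (6 + n)*(-4 + n) = (-4 + n)*(6 + n))
X(K) = -202 + 2*K² + 4*K (X(K) = 2*((-24 + K² + 2*K) - 1*77) = 2*((-24 + K² + 2*K) - 77) = 2*(-101 + K² + 2*K) = -202 + 2*K² + 4*K)
Y = 5220 (Y = -45*(4 - 120) = -45*(-116) = 5220)
Y - X(216) = 5220 - (-202 + 2*216² + 4*216) = 5220 - (-202 + 2*46656 + 864) = 5220 - (-202 + 93312 + 864) = 5220 - 1*93974 = 5220 - 93974 = -88754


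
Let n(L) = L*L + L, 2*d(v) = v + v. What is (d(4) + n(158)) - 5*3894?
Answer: 5656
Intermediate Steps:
d(v) = v (d(v) = (v + v)/2 = (2*v)/2 = v)
n(L) = L + L**2 (n(L) = L**2 + L = L + L**2)
(d(4) + n(158)) - 5*3894 = (4 + 158*(1 + 158)) - 5*3894 = (4 + 158*159) - 19470 = (4 + 25122) - 19470 = 25126 - 19470 = 5656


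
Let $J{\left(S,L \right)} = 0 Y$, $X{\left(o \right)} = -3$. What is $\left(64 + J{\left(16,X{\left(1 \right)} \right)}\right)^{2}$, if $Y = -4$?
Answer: $4096$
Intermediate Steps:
$J{\left(S,L \right)} = 0$ ($J{\left(S,L \right)} = 0 \left(-4\right) = 0$)
$\left(64 + J{\left(16,X{\left(1 \right)} \right)}\right)^{2} = \left(64 + 0\right)^{2} = 64^{2} = 4096$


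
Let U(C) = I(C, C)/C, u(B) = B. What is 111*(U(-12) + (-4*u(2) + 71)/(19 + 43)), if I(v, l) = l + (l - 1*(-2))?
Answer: 9805/31 ≈ 316.29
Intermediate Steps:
I(v, l) = 2 + 2*l (I(v, l) = l + (l + 2) = l + (2 + l) = 2 + 2*l)
U(C) = (2 + 2*C)/C
111*(U(-12) + (-4*u(2) + 71)/(19 + 43)) = 111*((2 + 2/(-12)) + (-4*2 + 71)/(19 + 43)) = 111*((2 + 2*(-1/12)) + (-8 + 71)/62) = 111*((2 - ⅙) + 63*(1/62)) = 111*(11/6 + 63/62) = 111*(265/93) = 9805/31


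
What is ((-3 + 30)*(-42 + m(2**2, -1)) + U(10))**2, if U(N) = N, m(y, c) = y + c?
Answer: 1087849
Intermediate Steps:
m(y, c) = c + y
((-3 + 30)*(-42 + m(2**2, -1)) + U(10))**2 = ((-3 + 30)*(-42 + (-1 + 2**2)) + 10)**2 = (27*(-42 + (-1 + 4)) + 10)**2 = (27*(-42 + 3) + 10)**2 = (27*(-39) + 10)**2 = (-1053 + 10)**2 = (-1043)**2 = 1087849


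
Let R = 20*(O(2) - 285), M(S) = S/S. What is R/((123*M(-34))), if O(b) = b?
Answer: -5660/123 ≈ -46.016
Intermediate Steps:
M(S) = 1
R = -5660 (R = 20*(2 - 285) = 20*(-283) = -5660)
R/((123*M(-34))) = -5660/(123*1) = -5660/123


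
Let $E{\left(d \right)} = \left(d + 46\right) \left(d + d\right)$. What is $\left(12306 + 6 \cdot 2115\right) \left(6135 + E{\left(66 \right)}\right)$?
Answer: $522891324$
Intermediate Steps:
$E{\left(d \right)} = 2 d \left(46 + d\right)$ ($E{\left(d \right)} = \left(46 + d\right) 2 d = 2 d \left(46 + d\right)$)
$\left(12306 + 6 \cdot 2115\right) \left(6135 + E{\left(66 \right)}\right) = \left(12306 + 6 \cdot 2115\right) \left(6135 + 2 \cdot 66 \left(46 + 66\right)\right) = \left(12306 + 12690\right) \left(6135 + 2 \cdot 66 \cdot 112\right) = 24996 \left(6135 + 14784\right) = 24996 \cdot 20919 = 522891324$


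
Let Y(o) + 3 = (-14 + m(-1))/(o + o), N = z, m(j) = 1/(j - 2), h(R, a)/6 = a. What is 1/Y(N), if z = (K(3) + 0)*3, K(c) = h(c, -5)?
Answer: -540/1577 ≈ -0.34242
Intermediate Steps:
h(R, a) = 6*a
K(c) = -30 (K(c) = 6*(-5) = -30)
m(j) = 1/(-2 + j)
z = -90 (z = (-30 + 0)*3 = -30*3 = -90)
N = -90
Y(o) = -3 - 43/(6*o) (Y(o) = -3 + (-14 + 1/(-2 - 1))/(o + o) = -3 + (-14 + 1/(-3))/((2*o)) = -3 + (-14 - ⅓)*(1/(2*o)) = -3 - 43/(6*o))
1/Y(N) = 1/(-3 - 43/6/(-90)) = 1/(-3 - 43/6*(-1/90)) = 1/(-3 + 43/540) = 1/(-1577/540) = -540/1577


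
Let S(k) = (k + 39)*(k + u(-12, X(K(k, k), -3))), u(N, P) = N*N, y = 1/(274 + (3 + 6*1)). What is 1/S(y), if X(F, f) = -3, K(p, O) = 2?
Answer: 80089/449831614 ≈ 0.00017804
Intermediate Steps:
y = 1/283 (y = 1/(274 + (3 + 6)) = 1/(274 + 9) = 1/283 ≈ 0.0035336)
u(N, P) = N²
S(k) = (39 + k)*(144 + k) (S(k) = (k + 39)*(k + (-12)²) = (39 + k)*(k + 144) = (39 + k)*(144 + k))
1/S(y) = 1/(5616 + (1/283)² + 183*(1/283)) = 1/(5616 + 1/80089 + 183/283) = 1/(449831614/80089) = 80089/449831614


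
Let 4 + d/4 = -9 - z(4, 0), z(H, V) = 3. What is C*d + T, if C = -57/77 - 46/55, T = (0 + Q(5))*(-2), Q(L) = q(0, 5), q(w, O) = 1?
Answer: 38078/385 ≈ 98.904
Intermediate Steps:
Q(L) = 1
d = -64 (d = -16 + 4*(-9 - 1*3) = -16 + 4*(-9 - 3) = -16 + 4*(-12) = -16 - 48 = -64)
T = -2 (T = (0 + 1)*(-2) = 1*(-2) = -2)
C = -607/385 (C = -57*1/77 - 46*1/55 = -57/77 - 46/55 = -607/385 ≈ -1.5766)
C*d + T = -607/385*(-64) - 2 = 38848/385 - 2 = 38078/385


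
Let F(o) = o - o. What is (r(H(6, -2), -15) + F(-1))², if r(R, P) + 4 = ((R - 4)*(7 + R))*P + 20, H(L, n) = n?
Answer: 217156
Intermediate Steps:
F(o) = 0
r(R, P) = 16 + P*(-4 + R)*(7 + R) (r(R, P) = -4 + (((R - 4)*(7 + R))*P + 20) = -4 + (((-4 + R)*(7 + R))*P + 20) = -4 + (P*(-4 + R)*(7 + R) + 20) = -4 + (20 + P*(-4 + R)*(7 + R)) = 16 + P*(-4 + R)*(7 + R))
(r(H(6, -2), -15) + F(-1))² = ((16 - 28*(-15) - 15*(-2)² + 3*(-15)*(-2)) + 0)² = ((16 + 420 - 15*4 + 90) + 0)² = ((16 + 420 - 60 + 90) + 0)² = (466 + 0)² = 466² = 217156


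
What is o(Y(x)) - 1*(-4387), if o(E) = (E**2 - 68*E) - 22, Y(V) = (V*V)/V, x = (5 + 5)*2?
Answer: 3405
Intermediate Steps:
x = 20 (x = 10*2 = 20)
Y(V) = V (Y(V) = V**2/V = V)
o(E) = -22 + E**2 - 68*E
o(Y(x)) - 1*(-4387) = (-22 + 20**2 - 68*20) - 1*(-4387) = (-22 + 400 - 1360) + 4387 = -982 + 4387 = 3405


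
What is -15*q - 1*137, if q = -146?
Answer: 2053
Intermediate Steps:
-15*q - 1*137 = -15*(-146) - 1*137 = 2190 - 137 = 2053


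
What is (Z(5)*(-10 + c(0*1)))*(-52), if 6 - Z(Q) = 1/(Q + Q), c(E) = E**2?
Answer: 3068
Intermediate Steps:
Z(Q) = 6 - 1/(2*Q) (Z(Q) = 6 - 1/(Q + Q) = 6 - 1/(2*Q))
(Z(5)*(-10 + c(0*1)))*(-52) = ((6 - 1/2/5)*(-10 + (0*1)**2))*(-52) = ((6 - 1/2*1/5)*(-10 + 0**2))*(-52) = ((6 - 1/10)*(-10 + 0))*(-52) = ((59/10)*(-10))*(-52) = -59*(-52) = 3068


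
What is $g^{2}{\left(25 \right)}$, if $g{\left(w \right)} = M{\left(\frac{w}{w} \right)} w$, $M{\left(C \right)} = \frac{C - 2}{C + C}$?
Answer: $\frac{625}{4} \approx 156.25$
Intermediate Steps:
$M{\left(C \right)} = \frac{-2 + C}{2 C}$
$g{\left(w \right)} = - \frac{w}{2}$ ($g{\left(w \right)} = \frac{-2 + \frac{w}{w}}{2 \frac{w}{w}} w = \frac{-2 + 1}{2 \cdot 1} w = \frac{1}{2} \cdot 1 \left(-1\right) w = - \frac{w}{2}$)
$g^{2}{\left(25 \right)} = \left(\left(- \frac{1}{2}\right) 25\right)^{2} = \left(- \frac{25}{2}\right)^{2} = \frac{625}{4}$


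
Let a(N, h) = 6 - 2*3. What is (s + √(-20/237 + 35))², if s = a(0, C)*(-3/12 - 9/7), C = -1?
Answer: 8275/237 ≈ 34.916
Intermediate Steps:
a(N, h) = 0 (a(N, h) = 6 - 6 = 0)
s = 0 (s = 0*(-3/12 - 9/7) = 0*(-3*1/12 - 9*⅐) = 0*(-¼ - 9/7) = 0*(-43/28) = 0)
(s + √(-20/237 + 35))² = (0 + √(-20/237 + 35))² = (0 + √(8275/237))² = (0 + 5*√78447/237)² = (5*√78447/237)² = 8275/237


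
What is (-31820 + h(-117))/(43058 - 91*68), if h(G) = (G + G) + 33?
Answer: -32021/36870 ≈ -0.86848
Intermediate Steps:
h(G) = 33 + 2*G (h(G) = 2*G + 33 = 33 + 2*G)
(-31820 + h(-117))/(43058 - 91*68) = (-31820 + (33 + 2*(-117)))/(43058 - 91*68) = (-31820 + (33 - 234))/(43058 - 6188) = (-31820 - 201)/36870 = -32021*1/36870 = -32021/36870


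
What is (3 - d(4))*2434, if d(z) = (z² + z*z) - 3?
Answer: -63284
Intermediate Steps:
d(z) = -3 + 2*z² (d(z) = (z² + z²) - 3 = 2*z² - 3 = -3 + 2*z²)
(3 - d(4))*2434 = (3 - (-3 + 2*4²))*2434 = (3 - (-3 + 2*16))*2434 = (3 - (-3 + 32))*2434 = (3 - 1*29)*2434 = (3 - 29)*2434 = -26*2434 = -63284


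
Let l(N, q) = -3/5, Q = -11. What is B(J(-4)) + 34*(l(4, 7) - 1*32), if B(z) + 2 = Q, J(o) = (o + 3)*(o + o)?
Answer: -5607/5 ≈ -1121.4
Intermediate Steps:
J(o) = 2*o*(3 + o) (J(o) = (3 + o)*(2*o) = 2*o*(3 + o))
l(N, q) = -⅗ (l(N, q) = -3*⅕ = -⅗)
B(z) = -13 (B(z) = -2 - 11 = -13)
B(J(-4)) + 34*(l(4, 7) - 1*32) = -13 + 34*(-⅗ - 1*32) = -13 + 34*(-⅗ - 32) = -13 + 34*(-163/5) = -13 - 5542/5 = -5607/5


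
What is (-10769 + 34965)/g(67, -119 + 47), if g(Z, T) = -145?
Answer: -24196/145 ≈ -166.87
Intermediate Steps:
(-10769 + 34965)/g(67, -119 + 47) = (-10769 + 34965)/(-145) = 24196*(-1/145) = -24196/145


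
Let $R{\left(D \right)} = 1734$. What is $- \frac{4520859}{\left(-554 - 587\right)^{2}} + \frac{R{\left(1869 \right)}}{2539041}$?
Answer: $- \frac{546494709265}{157406154101} \approx -3.4719$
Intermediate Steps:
$- \frac{4520859}{\left(-554 - 587\right)^{2}} + \frac{R{\left(1869 \right)}}{2539041} = - \frac{4520859}{\left(-554 - 587\right)^{2}} + \frac{1734}{2539041} = - \frac{4520859}{\left(-554 - 587\right)^{2}} + 1734 \cdot \frac{1}{2539041} = - \frac{4520859}{\left(-1141\right)^{2}} + \frac{578}{846347} = - \frac{4520859}{1301881} + \frac{578}{846347} = \left(-4520859\right) \frac{1}{1301881} + \frac{578}{846347} = - \frac{645837}{185983} + \frac{578}{846347} = - \frac{546494709265}{157406154101}$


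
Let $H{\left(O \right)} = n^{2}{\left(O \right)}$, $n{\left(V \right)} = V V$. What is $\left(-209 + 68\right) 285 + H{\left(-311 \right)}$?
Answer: $9354911656$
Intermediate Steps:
$n{\left(V \right)} = V^{2}$
$H{\left(O \right)} = O^{4}$ ($H{\left(O \right)} = \left(O^{2}\right)^{2} = O^{4}$)
$\left(-209 + 68\right) 285 + H{\left(-311 \right)} = \left(-209 + 68\right) 285 + \left(-311\right)^{4} = \left(-141\right) 285 + 9354951841 = -40185 + 9354951841 = 9354911656$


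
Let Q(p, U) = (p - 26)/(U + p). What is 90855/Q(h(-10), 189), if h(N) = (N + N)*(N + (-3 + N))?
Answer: 58964895/434 ≈ 1.3586e+5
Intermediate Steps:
h(N) = 2*N*(-3 + 2*N) (h(N) = (2*N)*(-3 + 2*N) = 2*N*(-3 + 2*N))
Q(p, U) = (-26 + p)/(U + p)
90855/Q(h(-10), 189) = 90855/(((-26 + 2*(-10)*(-3 + 2*(-10)))/(189 + 2*(-10)*(-3 + 2*(-10))))) = 90855/(((-26 + 2*(-10)*(-3 - 20))/(189 + 2*(-10)*(-3 - 20)))) = 90855/(((-26 + 2*(-10)*(-23))/(189 + 2*(-10)*(-23)))) = 90855/(((-26 + 460)/(189 + 460))) = 90855/((434/649)) = 90855/(((1/649)*434)) = 90855/(434/649) = 90855*(649/434) = 58964895/434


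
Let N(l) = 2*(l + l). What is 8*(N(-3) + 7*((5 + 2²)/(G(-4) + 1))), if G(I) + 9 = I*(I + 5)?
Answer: -138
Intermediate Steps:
N(l) = 4*l (N(l) = 2*(2*l) = 4*l)
G(I) = -9 + I*(5 + I) (G(I) = -9 + I*(I + 5) = -9 + I*(5 + I))
8*(N(-3) + 7*((5 + 2²)/(G(-4) + 1))) = 8*(4*(-3) + 7*((5 + 2²)/((-9 + (-4)² + 5*(-4)) + 1))) = 8*(-12 + 7*((5 + 4)/((-9 + 16 - 20) + 1))) = 8*(-12 + 7*(9/(-13 + 1))) = 8*(-12 + 7*(9/(-12))) = 8*(-12 + 7*(9*(-1/12))) = 8*(-12 + 7*(-¾)) = 8*(-12 - 21/4) = 8*(-69/4) = -138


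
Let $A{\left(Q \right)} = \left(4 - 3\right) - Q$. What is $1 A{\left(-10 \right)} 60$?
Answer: $660$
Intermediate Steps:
$A{\left(Q \right)} = 1 - Q$
$1 A{\left(-10 \right)} 60 = 1 \left(1 - -10\right) 60 = 1 \left(1 + 10\right) 60 = 1 \cdot 11 \cdot 60 = 11 \cdot 60 = 660$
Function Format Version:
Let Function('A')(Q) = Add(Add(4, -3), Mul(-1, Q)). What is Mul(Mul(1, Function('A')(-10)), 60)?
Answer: 660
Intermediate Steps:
Function('A')(Q) = Add(1, Mul(-1, Q))
Mul(Mul(1, Function('A')(-10)), 60) = Mul(Mul(1, Add(1, Mul(-1, -10))), 60) = Mul(Mul(1, Add(1, 10)), 60) = Mul(Mul(1, 11), 60) = Mul(11, 60) = 660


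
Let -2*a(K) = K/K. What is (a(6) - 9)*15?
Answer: -285/2 ≈ -142.50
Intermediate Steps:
a(K) = -½ (a(K) = -K/(2*K) = -½*1 = -½)
(a(6) - 9)*15 = (-½ - 9)*15 = -19/2*15 = -285/2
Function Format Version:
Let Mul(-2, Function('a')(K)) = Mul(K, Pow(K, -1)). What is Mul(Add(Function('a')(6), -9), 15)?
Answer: Rational(-285, 2) ≈ -142.50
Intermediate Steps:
Function('a')(K) = Rational(-1, 2) (Function('a')(K) = Mul(Rational(-1, 2), Mul(K, Pow(K, -1))) = Mul(Rational(-1, 2), 1) = Rational(-1, 2))
Mul(Add(Function('a')(6), -9), 15) = Mul(Add(Rational(-1, 2), -9), 15) = Mul(Rational(-19, 2), 15) = Rational(-285, 2)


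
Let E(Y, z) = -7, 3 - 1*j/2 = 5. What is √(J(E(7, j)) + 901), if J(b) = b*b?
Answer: 5*√38 ≈ 30.822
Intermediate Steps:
j = -4 (j = 6 - 2*5 = 6 - 10 = -4)
J(b) = b²
√(J(E(7, j)) + 901) = √((-7)² + 901) = √(49 + 901) = √950 = 5*√38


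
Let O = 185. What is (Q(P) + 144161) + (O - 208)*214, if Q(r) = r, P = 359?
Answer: 139598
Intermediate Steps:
(Q(P) + 144161) + (O - 208)*214 = (359 + 144161) + (185 - 208)*214 = 144520 - 23*214 = 144520 - 4922 = 139598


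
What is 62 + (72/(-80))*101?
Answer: -289/10 ≈ -28.900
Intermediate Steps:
62 + (72/(-80))*101 = 62 + (72*(-1/80))*101 = 62 - 9/10*101 = 62 - 909/10 = -289/10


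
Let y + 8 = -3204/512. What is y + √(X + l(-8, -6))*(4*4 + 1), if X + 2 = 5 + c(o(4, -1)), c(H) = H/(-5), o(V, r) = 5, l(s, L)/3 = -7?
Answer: -1825/128 + 17*I*√19 ≈ -14.258 + 74.101*I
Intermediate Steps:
l(s, L) = -21 (l(s, L) = 3*(-7) = -21)
c(H) = -H/5 (c(H) = H*(-⅕) = -H/5)
X = 2 (X = -2 + (5 - ⅕*5) = -2 + (5 - 1) = -2 + 4 = 2)
y = -1825/128 (y = -8 - 3204/512 = -8 - 3204*1/512 = -8 - 801/128 = -1825/128 ≈ -14.258)
y + √(X + l(-8, -6))*(4*4 + 1) = -1825/128 + √(2 - 21)*(4*4 + 1) = -1825/128 + √(-19)*(16 + 1) = -1825/128 + (I*√19)*17 = -1825/128 + 17*I*√19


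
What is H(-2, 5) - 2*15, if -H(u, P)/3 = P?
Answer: -45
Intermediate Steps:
H(u, P) = -3*P
H(-2, 5) - 2*15 = -3*5 - 2*15 = -15 - 30 = -45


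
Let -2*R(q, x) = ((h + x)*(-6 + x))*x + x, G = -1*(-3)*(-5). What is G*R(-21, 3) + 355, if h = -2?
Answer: 310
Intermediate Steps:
G = -15 (G = 3*(-5) = -15)
R(q, x) = -x/2 - x*(-6 + x)*(-2 + x)/2 (R(q, x) = -(((-2 + x)*(-6 + x))*x + x)/2 = -(((-6 + x)*(-2 + x))*x + x)/2 = -(x*(-6 + x)*(-2 + x) + x)/2 = -(x + x*(-6 + x)*(-2 + x))/2 = -x/2 - x*(-6 + x)*(-2 + x)/2)
G*R(-21, 3) + 355 = -15*3*(-13 - 1*3² + 8*3)/2 + 355 = -15*3*(-13 - 1*9 + 24)/2 + 355 = -15*3*(-13 - 9 + 24)/2 + 355 = -15*3*2/2 + 355 = -15*3 + 355 = -45 + 355 = 310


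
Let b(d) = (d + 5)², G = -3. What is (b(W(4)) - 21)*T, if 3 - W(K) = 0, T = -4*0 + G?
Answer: -129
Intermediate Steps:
T = -3 (T = -4*0 - 3 = 0 - 3 = -3)
W(K) = 3 (W(K) = 3 - 1*0 = 3 + 0 = 3)
b(d) = (5 + d)²
(b(W(4)) - 21)*T = ((5 + 3)² - 21)*(-3) = (8² - 21)*(-3) = (64 - 21)*(-3) = 43*(-3) = -129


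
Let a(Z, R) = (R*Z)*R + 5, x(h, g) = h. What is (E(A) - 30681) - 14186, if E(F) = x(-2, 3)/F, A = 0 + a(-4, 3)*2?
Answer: -1390876/31 ≈ -44867.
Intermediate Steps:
a(Z, R) = 5 + Z*R² (a(Z, R) = Z*R² + 5 = 5 + Z*R²)
A = -62 (A = 0 + (5 - 4*3²)*2 = 0 + (5 - 4*9)*2 = 0 + (5 - 36)*2 = 0 - 31*2 = 0 - 62 = -62)
E(F) = -2/F
(E(A) - 30681) - 14186 = (-2/(-62) - 30681) - 14186 = (-2*(-1/62) - 30681) - 14186 = (1/31 - 30681) - 14186 = -951110/31 - 14186 = -1390876/31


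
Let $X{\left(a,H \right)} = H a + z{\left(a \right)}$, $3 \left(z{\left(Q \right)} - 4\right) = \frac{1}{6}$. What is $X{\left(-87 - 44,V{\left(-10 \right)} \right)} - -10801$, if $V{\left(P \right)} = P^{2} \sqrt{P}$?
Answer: $\frac{194491}{18} - 13100 i \sqrt{10} \approx 10805.0 - 41426.0 i$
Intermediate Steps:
$z{\left(Q \right)} = \frac{73}{18}$ ($z{\left(Q \right)} = 4 + \frac{1}{3 \cdot 6} = 4 + \frac{1}{3} \cdot \frac{1}{6} = 4 + \frac{1}{18} = \frac{73}{18}$)
$V{\left(P \right)} = P^{\frac{5}{2}}$
$X{\left(a,H \right)} = \frac{73}{18} + H a$ ($X{\left(a,H \right)} = H a + \frac{73}{18} = \frac{73}{18} + H a$)
$X{\left(-87 - 44,V{\left(-10 \right)} \right)} - -10801 = \left(\frac{73}{18} + \left(-10\right)^{\frac{5}{2}} \left(-87 - 44\right)\right) - -10801 = \left(\frac{73}{18} + 100 i \sqrt{10} \left(-87 - 44\right)\right) + 10801 = \left(\frac{73}{18} + 100 i \sqrt{10} \left(-131\right)\right) + 10801 = \left(\frac{73}{18} - 13100 i \sqrt{10}\right) + 10801 = \frac{194491}{18} - 13100 i \sqrt{10}$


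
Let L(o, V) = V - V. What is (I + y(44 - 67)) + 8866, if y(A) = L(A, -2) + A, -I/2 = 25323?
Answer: -41803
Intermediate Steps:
I = -50646 (I = -2*25323 = -50646)
L(o, V) = 0
y(A) = A (y(A) = 0 + A = A)
(I + y(44 - 67)) + 8866 = (-50646 + (44 - 67)) + 8866 = (-50646 - 23) + 8866 = -50669 + 8866 = -41803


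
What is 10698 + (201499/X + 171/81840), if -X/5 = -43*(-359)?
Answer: 900811562129/84224272 ≈ 10695.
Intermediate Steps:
X = -77185 (X = -(-215)*(-359) = -5*15437 = -77185)
10698 + (201499/X + 171/81840) = 10698 + (201499/(-77185) + 171/81840) = 10698 + (201499*(-1/77185) + 171*(1/81840)) = 10698 + (-201499/77185 + 57/27280) = 10698 - 219699727/84224272 = 900811562129/84224272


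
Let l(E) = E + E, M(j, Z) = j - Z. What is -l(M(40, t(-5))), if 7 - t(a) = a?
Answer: -56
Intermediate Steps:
t(a) = 7 - a
l(E) = 2*E
-l(M(40, t(-5))) = -2*(40 - (7 - 1*(-5))) = -2*(40 - (7 + 5)) = -2*(40 - 1*12) = -2*(40 - 12) = -2*28 = -1*56 = -56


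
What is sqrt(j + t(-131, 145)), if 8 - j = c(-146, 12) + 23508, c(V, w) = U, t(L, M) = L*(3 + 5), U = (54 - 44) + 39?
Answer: 3*I*sqrt(2733) ≈ 156.83*I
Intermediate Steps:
U = 49 (U = 10 + 39 = 49)
t(L, M) = 8*L (t(L, M) = L*8 = 8*L)
c(V, w) = 49
j = -23549 (j = 8 - (49 + 23508) = 8 - 1*23557 = 8 - 23557 = -23549)
sqrt(j + t(-131, 145)) = sqrt(-23549 + 8*(-131)) = sqrt(-23549 - 1048) = sqrt(-24597) = 3*I*sqrt(2733)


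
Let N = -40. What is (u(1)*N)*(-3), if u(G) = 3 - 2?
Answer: 120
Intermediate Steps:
u(G) = 1
(u(1)*N)*(-3) = (1*(-40))*(-3) = -40*(-3) = 120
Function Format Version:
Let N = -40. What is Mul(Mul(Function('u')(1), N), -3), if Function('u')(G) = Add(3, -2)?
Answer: 120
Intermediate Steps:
Function('u')(G) = 1
Mul(Mul(Function('u')(1), N), -3) = Mul(Mul(1, -40), -3) = Mul(-40, -3) = 120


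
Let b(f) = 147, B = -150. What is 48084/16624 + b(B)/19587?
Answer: 78688753/27134524 ≈ 2.8999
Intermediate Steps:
48084/16624 + b(B)/19587 = 48084/16624 + 147/19587 = 48084*(1/16624) + 147*(1/19587) = 12021/4156 + 49/6529 = 78688753/27134524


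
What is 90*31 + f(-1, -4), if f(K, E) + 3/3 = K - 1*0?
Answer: 2788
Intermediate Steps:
f(K, E) = -1 + K (f(K, E) = -1 + (K - 1*0) = -1 + (K + 0) = -1 + K)
90*31 + f(-1, -4) = 90*31 + (-1 - 1) = 2790 - 2 = 2788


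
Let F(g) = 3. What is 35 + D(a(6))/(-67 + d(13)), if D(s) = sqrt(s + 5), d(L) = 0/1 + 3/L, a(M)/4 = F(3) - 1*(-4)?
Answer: 35 - 13*sqrt(33)/868 ≈ 34.914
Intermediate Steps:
a(M) = 28 (a(M) = 4*(3 - 1*(-4)) = 4*(3 + 4) = 4*7 = 28)
d(L) = 3/L (d(L) = 0*1 + 3/L = 0 + 3/L = 3/L)
D(s) = sqrt(5 + s)
35 + D(a(6))/(-67 + d(13)) = 35 + sqrt(5 + 28)/(-67 + 3/13) = 35 + sqrt(33)/(-67 + 3*(1/13)) = 35 + sqrt(33)/(-67 + 3/13) = 35 + sqrt(33)/(-868/13) = 35 - 13*sqrt(33)/868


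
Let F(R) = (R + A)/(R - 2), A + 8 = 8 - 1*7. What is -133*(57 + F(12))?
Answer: -15295/2 ≈ -7647.5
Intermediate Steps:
A = -7 (A = -8 + (8 - 1*7) = -8 + (8 - 7) = -8 + 1 = -7)
F(R) = (-7 + R)/(-2 + R) (F(R) = (R - 7)/(R - 2) = (-7 + R)/(-2 + R))
-133*(57 + F(12)) = -133*(57 + (-7 + 12)/(-2 + 12)) = -133*(57 + 5/10) = -133*(57 + (⅒)*5) = -133*(57 + ½) = -133*115/2 = -15295/2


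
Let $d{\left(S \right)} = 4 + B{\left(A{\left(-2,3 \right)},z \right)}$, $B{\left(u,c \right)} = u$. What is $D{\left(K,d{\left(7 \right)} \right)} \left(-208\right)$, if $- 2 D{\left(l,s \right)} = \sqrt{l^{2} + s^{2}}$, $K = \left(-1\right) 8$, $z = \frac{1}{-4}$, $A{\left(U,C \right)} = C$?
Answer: $104 \sqrt{113} \approx 1105.5$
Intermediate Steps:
$z = - \frac{1}{4} \approx -0.25$
$K = -8$
$d{\left(S \right)} = 7$ ($d{\left(S \right)} = 4 + 3 = 7$)
$D{\left(l,s \right)} = - \frac{\sqrt{l^{2} + s^{2}}}{2}$
$D{\left(K,d{\left(7 \right)} \right)} \left(-208\right) = - \frac{\sqrt{\left(-8\right)^{2} + 7^{2}}}{2} \left(-208\right) = - \frac{\sqrt{64 + 49}}{2} \left(-208\right) = - \frac{\sqrt{113}}{2} \left(-208\right) = 104 \sqrt{113}$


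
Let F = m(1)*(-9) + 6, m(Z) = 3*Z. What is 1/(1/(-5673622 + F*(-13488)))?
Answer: -5390374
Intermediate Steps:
F = -21 (F = (3*1)*(-9) + 6 = 3*(-9) + 6 = -27 + 6 = -21)
1/(1/(-5673622 + F*(-13488))) = 1/(1/(-5673622 - 21*(-13488))) = 1/(1/(-5673622 + 283248)) = 1/(1/(-5390374)) = 1/(-1/5390374) = -5390374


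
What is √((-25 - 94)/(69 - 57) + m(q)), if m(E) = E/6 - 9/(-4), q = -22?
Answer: I*√102/3 ≈ 3.3665*I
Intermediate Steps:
m(E) = 9/4 + E/6 (m(E) = E*(⅙) - 9*(-¼) = E/6 + 9/4 = 9/4 + E/6)
√((-25 - 94)/(69 - 57) + m(q)) = √((-25 - 94)/(69 - 57) + (9/4 + (⅙)*(-22))) = √(-119/12 + (9/4 - 11/3)) = √(-119*1/12 - 17/12) = √(-119/12 - 17/12) = √(-34/3) = I*√102/3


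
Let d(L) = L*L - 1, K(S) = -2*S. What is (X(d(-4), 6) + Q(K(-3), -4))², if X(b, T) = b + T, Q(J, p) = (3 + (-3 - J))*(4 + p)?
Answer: 441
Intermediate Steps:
Q(J, p) = -J*(4 + p) (Q(J, p) = (-J)*(4 + p) = -J*(4 + p))
d(L) = -1 + L² (d(L) = L² - 1 = -1 + L²)
X(b, T) = T + b
(X(d(-4), 6) + Q(K(-3), -4))² = ((6 + (-1 + (-4)²)) - (-2*(-3))*(4 - 4))² = ((6 + (-1 + 16)) - 1*6*0)² = ((6 + 15) + 0)² = (21 + 0)² = 21² = 441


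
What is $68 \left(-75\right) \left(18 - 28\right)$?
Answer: $51000$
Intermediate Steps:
$68 \left(-75\right) \left(18 - 28\right) = - 5100 \left(18 - 28\right) = \left(-5100\right) \left(-10\right) = 51000$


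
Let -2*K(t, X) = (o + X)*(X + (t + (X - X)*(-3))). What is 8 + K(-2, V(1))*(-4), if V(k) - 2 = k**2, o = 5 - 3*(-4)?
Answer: 48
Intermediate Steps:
o = 17 (o = 5 + 12 = 17)
V(k) = 2 + k**2
K(t, X) = -(17 + X)*(X + t)/2 (K(t, X) = -(17 + X)*(X + (t + (X - X)*(-3)))/2 = -(17 + X)*(X + (t + 0*(-3)))/2 = -(17 + X)*(X + (t + 0))/2 = -(17 + X)*(X + t)/2)
8 + K(-2, V(1))*(-4) = 8 + (-17*(2 + 1**2)/2 - 17/2*(-2) - (2 + 1**2)**2/2 - 1/2*(2 + 1**2)*(-2))*(-4) = 8 + (-17*(2 + 1)/2 + 17 - (2 + 1)**2/2 - 1/2*(2 + 1)*(-2))*(-4) = 8 + (-17/2*3 + 17 - 1/2*3**2 - 1/2*3*(-2))*(-4) = 8 + (-51/2 + 17 - 1/2*9 + 3)*(-4) = 8 + (-51/2 + 17 - 9/2 + 3)*(-4) = 8 - 10*(-4) = 8 + 40 = 48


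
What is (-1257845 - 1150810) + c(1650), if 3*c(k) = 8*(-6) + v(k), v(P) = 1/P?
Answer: -11922921449/4950 ≈ -2.4087e+6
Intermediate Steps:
c(k) = -16 + 1/(3*k) (c(k) = (8*(-6) + 1/k)/3 = (-48 + 1/k)/3 = -16 + 1/(3*k))
(-1257845 - 1150810) + c(1650) = (-1257845 - 1150810) + (-16 + (1/3)/1650) = -2408655 + (-16 + (1/3)*(1/1650)) = -2408655 + (-16 + 1/4950) = -2408655 - 79199/4950 = -11922921449/4950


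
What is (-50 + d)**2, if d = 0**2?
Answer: 2500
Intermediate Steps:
d = 0
(-50 + d)**2 = (-50 + 0)**2 = (-50)**2 = 2500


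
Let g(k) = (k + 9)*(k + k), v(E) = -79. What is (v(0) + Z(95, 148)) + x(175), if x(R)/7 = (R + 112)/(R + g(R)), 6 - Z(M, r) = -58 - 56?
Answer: 9232/225 ≈ 41.031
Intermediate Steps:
g(k) = 2*k*(9 + k) (g(k) = (9 + k)*(2*k) = 2*k*(9 + k))
Z(M, r) = 120 (Z(M, r) = 6 - (-58 - 56) = 6 - 1*(-114) = 6 + 114 = 120)
x(R) = 7*(112 + R)/(R + 2*R*(9 + R)) (x(R) = 7*((R + 112)/(R + 2*R*(9 + R))) = 7*((112 + R)/(R + 2*R*(9 + R))) = 7*(112 + R)/(R + 2*R*(9 + R)))
(v(0) + Z(95, 148)) + x(175) = (-79 + 120) + 7*(112 + 175)/(175*(19 + 2*175)) = 41 + 7*(1/175)*287/(19 + 350) = 41 + 7*(1/175)*287/369 = 41 + 7*(1/175)*(1/369)*287 = 41 + 7/225 = 9232/225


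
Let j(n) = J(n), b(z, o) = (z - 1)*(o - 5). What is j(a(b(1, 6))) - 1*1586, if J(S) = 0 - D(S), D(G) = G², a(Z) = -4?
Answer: -1602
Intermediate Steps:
b(z, o) = (-1 + z)*(-5 + o)
J(S) = -S² (J(S) = 0 - S² = -S²)
j(n) = -n²
j(a(b(1, 6))) - 1*1586 = -1*(-4)² - 1*1586 = -1*16 - 1586 = -16 - 1586 = -1602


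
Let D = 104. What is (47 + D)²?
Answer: 22801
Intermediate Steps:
(47 + D)² = (47 + 104)² = 151² = 22801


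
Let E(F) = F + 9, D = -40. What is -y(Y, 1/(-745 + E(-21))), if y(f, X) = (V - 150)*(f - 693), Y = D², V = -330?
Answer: 435360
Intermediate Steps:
E(F) = 9 + F
Y = 1600 (Y = (-40)² = 1600)
y(f, X) = 332640 - 480*f (y(f, X) = (-330 - 150)*(f - 693) = -480*(-693 + f) = 332640 - 480*f)
-y(Y, 1/(-745 + E(-21))) = -(332640 - 480*1600) = -(332640 - 768000) = -1*(-435360) = 435360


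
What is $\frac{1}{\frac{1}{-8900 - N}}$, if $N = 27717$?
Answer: $-36617$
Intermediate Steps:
$\frac{1}{\frac{1}{-8900 - N}} = \frac{1}{\frac{1}{-8900 - 27717}} = \frac{1}{\frac{1}{-36617}} = \frac{1}{- \frac{1}{36617}} = -36617$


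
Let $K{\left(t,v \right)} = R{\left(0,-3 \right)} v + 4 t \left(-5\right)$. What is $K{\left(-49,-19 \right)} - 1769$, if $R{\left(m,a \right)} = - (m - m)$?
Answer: $-789$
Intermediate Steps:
$R{\left(m,a \right)} = 0$ ($R{\left(m,a \right)} = \left(-1\right) 0 = 0$)
$K{\left(t,v \right)} = - 20 t$ ($K{\left(t,v \right)} = 0 v + 4 t \left(-5\right) = 0 - 20 t = - 20 t$)
$K{\left(-49,-19 \right)} - 1769 = \left(-20\right) \left(-49\right) - 1769 = 980 - 1769 = -789$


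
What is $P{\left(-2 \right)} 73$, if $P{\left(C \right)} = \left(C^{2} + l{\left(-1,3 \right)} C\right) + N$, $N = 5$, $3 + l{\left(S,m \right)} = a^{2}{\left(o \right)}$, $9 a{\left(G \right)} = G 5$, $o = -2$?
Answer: $\frac{74095}{81} \approx 914.75$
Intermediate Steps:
$a{\left(G \right)} = \frac{5 G}{9}$ ($a{\left(G \right)} = \frac{G 5}{9} = \frac{5 G}{9}$)
$l{\left(S,m \right)} = - \frac{143}{81}$ ($l{\left(S,m \right)} = -3 + \left(\frac{5}{9} \left(-2\right)\right)^{2} = -3 + \left(- \frac{10}{9}\right)^{2} = -3 + \frac{100}{81} = - \frac{143}{81}$)
$P{\left(C \right)} = 5 + C^{2} - \frac{143 C}{81}$ ($P{\left(C \right)} = \left(C^{2} - \frac{143 C}{81}\right) + 5 = 5 + C^{2} - \frac{143 C}{81}$)
$P{\left(-2 \right)} 73 = \left(5 + \left(-2\right)^{2} - - \frac{286}{81}\right) 73 = \left(5 + 4 + \frac{286}{81}\right) 73 = \frac{1015}{81} \cdot 73 = \frac{74095}{81}$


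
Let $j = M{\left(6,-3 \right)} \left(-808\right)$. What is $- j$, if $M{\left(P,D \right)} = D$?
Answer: $-2424$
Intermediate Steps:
$j = 2424$ ($j = \left(-3\right) \left(-808\right) = 2424$)
$- j = \left(-1\right) 2424 = -2424$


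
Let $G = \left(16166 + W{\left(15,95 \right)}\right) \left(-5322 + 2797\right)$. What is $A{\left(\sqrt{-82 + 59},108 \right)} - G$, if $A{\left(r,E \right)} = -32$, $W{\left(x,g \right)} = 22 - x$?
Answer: $40836793$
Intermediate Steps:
$G = -40836825$ ($G = \left(16166 + \left(22 - 15\right)\right) \left(-5322 + 2797\right) = \left(16166 + \left(22 - 15\right)\right) \left(-2525\right) = \left(16166 + 7\right) \left(-2525\right) = 16173 \left(-2525\right) = -40836825$)
$A{\left(\sqrt{-82 + 59},108 \right)} - G = -32 - -40836825 = -32 + 40836825 = 40836793$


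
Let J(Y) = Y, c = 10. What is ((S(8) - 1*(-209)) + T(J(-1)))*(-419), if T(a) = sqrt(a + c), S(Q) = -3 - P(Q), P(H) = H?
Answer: -84219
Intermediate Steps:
S(Q) = -3 - Q
T(a) = sqrt(10 + a) (T(a) = sqrt(a + 10) = sqrt(10 + a))
((S(8) - 1*(-209)) + T(J(-1)))*(-419) = (((-3 - 1*8) - 1*(-209)) + sqrt(10 - 1))*(-419) = (((-3 - 8) + 209) + sqrt(9))*(-419) = ((-11 + 209) + 3)*(-419) = (198 + 3)*(-419) = 201*(-419) = -84219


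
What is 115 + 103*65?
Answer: 6810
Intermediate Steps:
115 + 103*65 = 115 + 6695 = 6810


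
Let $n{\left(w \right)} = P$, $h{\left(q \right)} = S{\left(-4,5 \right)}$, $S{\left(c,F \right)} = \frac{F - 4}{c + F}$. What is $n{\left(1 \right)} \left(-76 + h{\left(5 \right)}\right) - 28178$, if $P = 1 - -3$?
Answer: $-28478$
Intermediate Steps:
$S{\left(c,F \right)} = \frac{-4 + F}{F + c}$
$h{\left(q \right)} = 1$ ($h{\left(q \right)} = \frac{-4 + 5}{5 - 4} = 1^{-1} \cdot 1 = 1 \cdot 1 = 1$)
$P = 4$ ($P = 1 + 3 = 4$)
$n{\left(w \right)} = 4$
$n{\left(1 \right)} \left(-76 + h{\left(5 \right)}\right) - 28178 = 4 \left(-76 + 1\right) - 28178 = 4 \left(-75\right) - 28178 = -300 - 28178 = -28478$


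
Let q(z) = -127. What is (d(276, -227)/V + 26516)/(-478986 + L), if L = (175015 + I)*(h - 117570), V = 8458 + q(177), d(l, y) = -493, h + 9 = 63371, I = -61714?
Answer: -220904303/51171497917614 ≈ -4.3169e-6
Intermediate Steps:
h = 63362 (h = -9 + 63371 = 63362)
V = 8331 (V = 8458 - 127 = 8331)
L = -6141820608 (L = (175015 - 61714)*(63362 - 117570) = 113301*(-54208) = -6141820608)
(d(276, -227)/V + 26516)/(-478986 + L) = (-493/8331 + 26516)/(-478986 - 6141820608) = (-493*1/8331 + 26516)/(-6142299594) = (-493/8331 + 26516)*(-1/6142299594) = (220904303/8331)*(-1/6142299594) = -220904303/51171497917614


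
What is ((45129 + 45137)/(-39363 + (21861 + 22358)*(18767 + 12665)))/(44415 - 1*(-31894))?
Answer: 90266/106058234963705 ≈ 8.5110e-10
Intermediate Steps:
((45129 + 45137)/(-39363 + (21861 + 22358)*(18767 + 12665)))/(44415 - 1*(-31894)) = (90266/(-39363 + 44219*31432))/(44415 + 31894) = (90266/(-39363 + 1389891608))/76309 = (90266/1389852245)*(1/76309) = 90266/106058234963705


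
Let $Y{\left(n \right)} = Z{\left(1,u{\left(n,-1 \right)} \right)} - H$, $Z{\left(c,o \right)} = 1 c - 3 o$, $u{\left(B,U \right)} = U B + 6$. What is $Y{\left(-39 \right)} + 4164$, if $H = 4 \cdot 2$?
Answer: $4022$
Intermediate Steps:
$u{\left(B,U \right)} = 6 + B U$ ($u{\left(B,U \right)} = B U + 6 = 6 + B U$)
$Z{\left(c,o \right)} = c - 3 o$
$H = 8$
$Y{\left(n \right)} = -25 + 3 n$ ($Y{\left(n \right)} = \left(1 - 3 \left(6 + n \left(-1\right)\right)\right) - 8 = \left(1 - 3 \left(6 - n\right)\right) - 8 = \left(1 + \left(-18 + 3 n\right)\right) - 8 = \left(-17 + 3 n\right) - 8 = -25 + 3 n$)
$Y{\left(-39 \right)} + 4164 = \left(-25 + 3 \left(-39\right)\right) + 4164 = \left(-25 - 117\right) + 4164 = -142 + 4164 = 4022$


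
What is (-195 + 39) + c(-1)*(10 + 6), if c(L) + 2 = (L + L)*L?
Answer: -156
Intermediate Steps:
c(L) = -2 + 2*L² (c(L) = -2 + (L + L)*L = -2 + (2*L)*L = -2 + 2*L²)
(-195 + 39) + c(-1)*(10 + 6) = (-195 + 39) + (-2 + 2*(-1)²)*(10 + 6) = -156 + (-2 + 2*1)*16 = -156 + (-2 + 2)*16 = -156 + 0*16 = -156 + 0 = -156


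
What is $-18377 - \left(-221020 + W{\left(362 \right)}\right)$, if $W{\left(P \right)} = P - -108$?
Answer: $202173$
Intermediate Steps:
$W{\left(P \right)} = 108 + P$ ($W{\left(P \right)} = P + 108 = 108 + P$)
$-18377 - \left(-221020 + W{\left(362 \right)}\right) = -18377 + \left(221020 - \left(108 + 362\right)\right) = -18377 + \left(221020 - 470\right) = -18377 + 220550 = 202173$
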